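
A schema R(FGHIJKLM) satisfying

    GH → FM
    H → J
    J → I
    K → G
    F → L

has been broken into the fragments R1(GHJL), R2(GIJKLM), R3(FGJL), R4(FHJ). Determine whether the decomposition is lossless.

Chase test. Columns are FGHIJKLM; row i has aⱼ where attribute j ∈ Ri, else bᵢⱼ.
Initial tableau (one row per fragment):
  row 1: b11 a2 a3 b14 a5 b16 a7 b18
  row 2: b21 a2 b23 a4 a5 a6 a7 a8
  row 3: a1 a2 b33 b34 a5 b36 a7 b38
  row 4: a1 b42 a3 b44 a5 b46 b47 b48
Rows 1 and 2 agree on J; apply J→I and equate their I entries.
Rows 1 and 3 agree on J; apply J→I and equate their I entries.
Rows 1 and 4 agree on J; apply J→I and equate their I entries.
Rows 3 and 4 agree on F; apply F→L and equate their L entries.
No row becomes fully distinguished — the join is lossy.

No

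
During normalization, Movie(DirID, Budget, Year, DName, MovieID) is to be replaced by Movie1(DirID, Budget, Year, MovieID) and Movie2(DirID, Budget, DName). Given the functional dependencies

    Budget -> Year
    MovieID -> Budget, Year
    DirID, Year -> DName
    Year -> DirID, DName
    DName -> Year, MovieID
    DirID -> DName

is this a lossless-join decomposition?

Yes

Common attributes: Movie1 ∩ Movie2 = {DirID, Budget}.
Closure of {DirID, Budget}: Budget → Year applies, adding Year; DirID, Year → DName applies, adding DName; DName → Year, MovieID applies, adding MovieID. So (DirID, Budget)⁺ = {DirID, Budget, Year, DName, MovieID}.
This closure contains every attribute of Movie1, so Movie1 ∩ Movie2 → Movie1. The join is lossless.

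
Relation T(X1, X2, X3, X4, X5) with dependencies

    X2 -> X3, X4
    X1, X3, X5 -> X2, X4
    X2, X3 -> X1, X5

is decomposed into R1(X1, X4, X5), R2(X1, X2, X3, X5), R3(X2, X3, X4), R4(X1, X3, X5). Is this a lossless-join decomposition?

Chase test. Columns are X1, X2, X3, X4, X5; row i has aⱼ where attribute j ∈ Ri, else bᵢⱼ.
Initial tableau (one row per fragment):
  row 1: a1 b12 b13 a4 a5
  row 2: a1 a2 a3 b24 a5
  row 3: b31 a2 a3 a4 b35
  row 4: a1 b42 a3 b44 a5
Rows 2 and 3 agree on X2; apply X2→X3, X4 and equate their X3, X4 entries.
Rows 2 and 4 agree on X1, X3, X5; apply X1, X3, X5→X2, X4 and equate their X2, X4 entries.
Rows 2 and 3 agree on X2, X3; apply X2, X3→X1, X5 and equate their X1, X5 entries.
Row 2 is now all distinguished symbols — the join is lossless.

Yes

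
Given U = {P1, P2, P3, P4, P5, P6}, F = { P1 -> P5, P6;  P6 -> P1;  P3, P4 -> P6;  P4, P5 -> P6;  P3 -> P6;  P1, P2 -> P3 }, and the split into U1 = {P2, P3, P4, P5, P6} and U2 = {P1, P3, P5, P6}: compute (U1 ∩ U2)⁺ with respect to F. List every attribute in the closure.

P1, P3, P5, P6

U1 ∩ U2 = {P3, P5, P6}.
P6 → P1 applies, adding P1
Closure: {P1, P3, P5, P6}.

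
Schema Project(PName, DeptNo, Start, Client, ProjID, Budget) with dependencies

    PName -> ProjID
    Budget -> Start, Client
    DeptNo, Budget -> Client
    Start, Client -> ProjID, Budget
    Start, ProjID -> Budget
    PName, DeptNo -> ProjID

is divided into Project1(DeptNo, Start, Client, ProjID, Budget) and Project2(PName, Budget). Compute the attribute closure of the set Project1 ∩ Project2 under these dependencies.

Start, Client, ProjID, Budget

Project1 ∩ Project2 = {Budget}.
Budget → Start, Client applies, adding Start, Client
Start, Client → ProjID, Budget applies, adding ProjID
Closure: {Start, Client, ProjID, Budget}.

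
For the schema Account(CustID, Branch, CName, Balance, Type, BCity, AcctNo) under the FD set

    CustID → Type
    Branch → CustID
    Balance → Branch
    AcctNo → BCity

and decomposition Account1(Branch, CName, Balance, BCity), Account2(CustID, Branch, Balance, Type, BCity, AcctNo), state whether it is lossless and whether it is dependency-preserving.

lossy but dependency-preserving

Lossless test: (Branch, Balance, BCity)⁺ = {CustID, Branch, Balance, Type, BCity}, which is a superkey of neither fragment — lossy.
Dependency preservation: every FD's attributes lie within a single fragment, so each can be enforced locally — preserved.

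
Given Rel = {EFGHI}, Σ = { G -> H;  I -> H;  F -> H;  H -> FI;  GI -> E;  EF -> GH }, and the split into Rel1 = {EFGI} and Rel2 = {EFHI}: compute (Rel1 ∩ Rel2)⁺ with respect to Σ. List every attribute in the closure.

EFGHI

Rel1 ∩ Rel2 = {EFI}.
I → H applies, adding H
EF → GH applies, adding G
Closure: {EFGHI}.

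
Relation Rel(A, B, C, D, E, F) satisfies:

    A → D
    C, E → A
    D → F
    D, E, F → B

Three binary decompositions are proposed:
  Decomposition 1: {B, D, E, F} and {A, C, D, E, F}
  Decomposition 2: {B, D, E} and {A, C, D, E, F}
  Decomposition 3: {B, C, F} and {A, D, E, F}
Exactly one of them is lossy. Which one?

Decomposition 1: common = {D, E, F}, closure = {B, D, E, F} → lossless.
Decomposition 2: common = {D, E}, closure = {B, D, E, F} → lossless.
Decomposition 3: common = {F}, closure = {F} → lossy.

Decomposition 3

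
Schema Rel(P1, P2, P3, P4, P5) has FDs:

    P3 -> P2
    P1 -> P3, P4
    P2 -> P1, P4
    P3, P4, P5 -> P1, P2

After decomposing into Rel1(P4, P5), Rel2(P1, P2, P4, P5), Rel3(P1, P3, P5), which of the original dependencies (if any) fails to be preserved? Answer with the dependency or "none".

none

P3 → P2: restricted closure across fragments reaches P2.
P1 → P3, P4: restricted closure across fragments reaches P3, P4.
P2 → P1, P4 lies within Rel2.
P3, P4, P5 → P1, P2: restricted closure across fragments reaches P1, P2.
Every dependency is enforceable on the fragments, so the decomposition is dependency-preserving.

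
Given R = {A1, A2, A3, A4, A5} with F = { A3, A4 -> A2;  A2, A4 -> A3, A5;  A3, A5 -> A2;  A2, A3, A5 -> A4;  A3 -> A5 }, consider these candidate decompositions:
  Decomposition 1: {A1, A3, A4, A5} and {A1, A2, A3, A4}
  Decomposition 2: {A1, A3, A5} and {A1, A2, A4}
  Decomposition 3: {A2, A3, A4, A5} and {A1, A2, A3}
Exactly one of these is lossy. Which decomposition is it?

Decomposition 1: common = {A1, A3, A4}, closure = {A1, A2, A3, A4, A5} → lossless.
Decomposition 2: common = {A1}, closure = {A1} → lossy.
Decomposition 3: common = {A2, A3}, closure = {A2, A3, A4, A5} → lossless.

Decomposition 2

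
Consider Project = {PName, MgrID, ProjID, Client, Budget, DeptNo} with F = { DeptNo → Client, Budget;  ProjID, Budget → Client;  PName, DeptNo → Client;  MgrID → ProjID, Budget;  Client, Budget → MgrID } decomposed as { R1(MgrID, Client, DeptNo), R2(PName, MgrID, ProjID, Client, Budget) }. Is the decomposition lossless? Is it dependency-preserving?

lossy but dependency-preserving

Lossless test: (MgrID, Client)⁺ = {MgrID, ProjID, Client, Budget}, which is a superkey of neither fragment — lossy.
Dependency preservation: DeptNo → Client, Budget; PName, DeptNo → Client are not contained in any single fragment, but the restricted closure of each left-hand side across the fragments still reaches the right-hand side; the remaining FDs each lie inside some fragment. All dependencies are preserved.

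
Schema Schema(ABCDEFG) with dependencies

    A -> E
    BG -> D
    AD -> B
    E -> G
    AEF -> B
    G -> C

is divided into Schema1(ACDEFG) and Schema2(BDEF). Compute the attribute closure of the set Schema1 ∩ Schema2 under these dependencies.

CDEFG

Schema1 ∩ Schema2 = {DEF}.
E → G applies, adding G
G → C applies, adding C
Closure: {CDEFG}.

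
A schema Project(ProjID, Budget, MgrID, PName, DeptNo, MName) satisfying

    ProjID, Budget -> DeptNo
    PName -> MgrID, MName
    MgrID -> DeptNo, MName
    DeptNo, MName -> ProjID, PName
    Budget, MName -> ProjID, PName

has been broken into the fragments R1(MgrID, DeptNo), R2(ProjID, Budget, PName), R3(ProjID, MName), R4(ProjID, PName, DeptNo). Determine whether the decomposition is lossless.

Chase test. Columns are ProjID, Budget, MgrID, PName, DeptNo, MName; row i has aⱼ where attribute j ∈ Ri, else bᵢⱼ.
Initial tableau (one row per fragment):
  row 1: b11 b12 a3 b14 a5 b16
  row 2: a1 a2 b23 a4 b25 b26
  row 3: a1 b32 b33 b34 b35 a6
  row 4: a1 b42 b43 a4 a5 b46
Rows 2 and 4 agree on PName; apply PName→MgrID, MName and equate their MgrID, MName entries.
Rows 2 and 4 agree on MgrID; apply MgrID→DeptNo, MName and equate their DeptNo, MName entries.
No row becomes fully distinguished — the join is lossy.

No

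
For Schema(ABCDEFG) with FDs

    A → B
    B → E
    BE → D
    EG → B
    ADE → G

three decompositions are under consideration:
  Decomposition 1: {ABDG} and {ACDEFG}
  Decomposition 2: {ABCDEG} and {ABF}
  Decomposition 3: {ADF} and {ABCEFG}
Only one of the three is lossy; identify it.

Decomposition 1: common = {ADG}, closure = {ABDEG} → lossless.
Decomposition 2: common = {AB}, closure = {ABDEG} → lossy.
Decomposition 3: common = {AF}, closure = {ABDEFG} → lossless.

Decomposition 2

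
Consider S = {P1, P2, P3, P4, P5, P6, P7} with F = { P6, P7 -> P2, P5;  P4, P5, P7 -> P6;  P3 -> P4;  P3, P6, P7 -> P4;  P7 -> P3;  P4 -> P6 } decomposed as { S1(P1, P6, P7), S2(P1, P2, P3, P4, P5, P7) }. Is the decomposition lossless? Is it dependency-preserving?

lossless but not dependency-preserving

Lossless test: (P1, P7)⁺ = {P1, P2, P3, P4, P5, P6, P7}, which contains all of one fragment — lossless.
Dependency preservation: the restricted closure of {P4} across the fragments never reaches {P6}, so P4 → P6 cannot be enforced without a join — not preserved.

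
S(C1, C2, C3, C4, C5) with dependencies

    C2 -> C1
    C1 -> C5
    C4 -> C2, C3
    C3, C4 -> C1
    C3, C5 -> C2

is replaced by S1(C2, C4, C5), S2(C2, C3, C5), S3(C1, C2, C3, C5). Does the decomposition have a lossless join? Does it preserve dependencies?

Lossless test (chase): Rows 1 and 2 agree on C2; apply C2→C1 and equate their C1 entries. Rows 1 and 3 agree on C2; apply C2→C1 and equate their C1 entries. No row becomes fully distinguished — the join is lossy.
Dependency preservation: the restricted closure of {C4} across the fragments never reaches {C2, C3}, so C4 → C2, C3 cannot be enforced without a join — not preserved.

lossy and not dependency-preserving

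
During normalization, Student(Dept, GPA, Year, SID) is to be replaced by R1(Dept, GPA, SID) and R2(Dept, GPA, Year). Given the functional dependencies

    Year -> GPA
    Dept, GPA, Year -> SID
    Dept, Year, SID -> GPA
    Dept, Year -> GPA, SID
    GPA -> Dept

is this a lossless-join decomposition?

Common attributes: R1 ∩ R2 = {Dept, GPA}.
No dependency enlarges {Dept, GPA}, so (Dept, GPA)⁺ = {Dept, GPA}.
The closure contains neither all of R1 = {Dept, GPA, SID} nor all of R2 = {Dept, GPA, Year}, so the common attributes are not a superkey of either fragment. The join is lossy.

No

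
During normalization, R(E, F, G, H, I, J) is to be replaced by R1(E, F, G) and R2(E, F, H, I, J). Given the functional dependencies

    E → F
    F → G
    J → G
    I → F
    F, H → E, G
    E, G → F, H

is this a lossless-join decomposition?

Yes

Common attributes: R1 ∩ R2 = {E, F}.
Closure of {E, F}: F → G applies, adding G; E, G → F, H applies, adding H. So (E, F)⁺ = {E, F, G, H}.
This closure contains every attribute of R1, so R1 ∩ R2 → R1. The join is lossless.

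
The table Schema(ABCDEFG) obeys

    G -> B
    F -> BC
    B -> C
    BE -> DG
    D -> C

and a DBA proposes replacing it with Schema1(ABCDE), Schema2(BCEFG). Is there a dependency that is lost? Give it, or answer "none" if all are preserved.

none

G → B lies within Schema2.
F → BC lies within Schema2.
B → C lies within Schema1.
BE → DG: restricted closure across fragments reaches DG.
D → C lies within Schema1.
Every dependency is enforceable on the fragments, so the decomposition is dependency-preserving.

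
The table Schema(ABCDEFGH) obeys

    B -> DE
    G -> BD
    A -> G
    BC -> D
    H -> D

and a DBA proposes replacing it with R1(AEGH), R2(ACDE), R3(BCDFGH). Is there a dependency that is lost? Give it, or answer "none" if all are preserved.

Check B → DE: no single fragment contains all of {BDE}, and the restricted closure of {B} across the fragments never reaches {DE}.
G → BD is preserved.
A → G is preserved.
BC → D is preserved.
H → D is preserved.

B -> DE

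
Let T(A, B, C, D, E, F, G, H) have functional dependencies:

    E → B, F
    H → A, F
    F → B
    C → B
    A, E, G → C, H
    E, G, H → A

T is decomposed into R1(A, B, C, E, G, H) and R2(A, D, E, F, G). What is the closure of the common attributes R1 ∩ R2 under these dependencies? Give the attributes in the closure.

A, B, C, E, F, G, H

R1 ∩ R2 = {A, E, G}.
E → B, F applies, adding B, F
A, E, G → C, H applies, adding C, H
Closure: {A, B, C, E, F, G, H}.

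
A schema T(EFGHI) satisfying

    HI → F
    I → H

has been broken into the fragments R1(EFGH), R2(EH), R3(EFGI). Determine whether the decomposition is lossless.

No

Chase test. Columns are EFGHI; row i has aⱼ where attribute j ∈ Ri, else bᵢⱼ.
Initial tableau (one row per fragment):
  row 1: a1 a2 a3 a4 b15
  row 2: a1 b22 b23 a4 b25
  row 3: a1 a2 a3 b34 a5
No row becomes fully distinguished — the join is lossy.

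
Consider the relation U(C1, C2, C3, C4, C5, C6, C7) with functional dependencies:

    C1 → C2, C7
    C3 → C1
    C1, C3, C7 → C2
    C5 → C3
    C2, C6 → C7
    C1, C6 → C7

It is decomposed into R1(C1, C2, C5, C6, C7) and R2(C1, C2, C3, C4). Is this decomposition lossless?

No

Common attributes: R1 ∩ R2 = {C1, C2}.
Closure of {C1, C2}: C1 → C2, C7 applies, adding C7. So (C1, C2)⁺ = {C1, C2, C7}.
The closure contains neither all of R1 = {C1, C2, C5, C6, C7} nor all of R2 = {C1, C2, C3, C4}, so the common attributes are not a superkey of either fragment. The join is lossy.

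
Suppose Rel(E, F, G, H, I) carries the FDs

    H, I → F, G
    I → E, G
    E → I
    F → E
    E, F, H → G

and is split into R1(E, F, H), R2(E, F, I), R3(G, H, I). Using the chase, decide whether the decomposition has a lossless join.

Chase test. Columns are E, F, G, H, I; row i has aⱼ where attribute j ∈ Ri, else bᵢⱼ.
Initial tableau (one row per fragment):
  row 1: a1 a2 b13 a4 b15
  row 2: a1 a2 b23 b24 a5
  row 3: b31 b32 a3 a4 a5
Rows 2 and 3 agree on I; apply I→E, G and equate their E, G entries.
Rows 1 and 2 agree on E; apply E→I and equate their I entries.
Rows 1 and 3 agree on H, I; apply H, I→F, G and equate their F, G entries.
Row 1 is now all distinguished symbols — the join is lossless.

Yes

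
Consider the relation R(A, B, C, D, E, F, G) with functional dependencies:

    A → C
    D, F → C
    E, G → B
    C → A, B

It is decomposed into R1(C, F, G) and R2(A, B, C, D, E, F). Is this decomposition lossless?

Common attributes: R1 ∩ R2 = {C, F}.
Closure of {C, F}: C → A, B applies, adding A, B. So (C, F)⁺ = {A, B, C, F}.
The closure contains neither all of R1 = {C, F, G} nor all of R2 = {A, B, C, D, E, F}, so the common attributes are not a superkey of either fragment. The join is lossy.

No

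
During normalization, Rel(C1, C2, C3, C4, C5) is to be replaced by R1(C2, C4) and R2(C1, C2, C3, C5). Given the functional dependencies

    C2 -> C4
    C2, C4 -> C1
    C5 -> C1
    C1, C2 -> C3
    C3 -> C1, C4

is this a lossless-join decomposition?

Yes

Common attributes: R1 ∩ R2 = {C2}.
Closure of {C2}: C2 → C4 applies, adding C4; C2, C4 → C1 applies, adding C1; C1, C2 → C3 applies, adding C3. So (C2)⁺ = {C1, C2, C3, C4}.
This closure contains every attribute of R1, so R1 ∩ R2 → R1. The join is lossless.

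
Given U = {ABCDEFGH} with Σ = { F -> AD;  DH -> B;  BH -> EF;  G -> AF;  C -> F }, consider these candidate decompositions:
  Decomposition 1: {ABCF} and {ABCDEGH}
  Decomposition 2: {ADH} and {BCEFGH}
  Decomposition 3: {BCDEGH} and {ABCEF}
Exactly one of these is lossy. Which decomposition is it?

Decomposition 1: common = {ABC}, closure = {ABCDF} → lossless.
Decomposition 2: common = {H}, closure = {H} → lossy.
Decomposition 3: common = {BCE}, closure = {ABCDEF} → lossless.

Decomposition 2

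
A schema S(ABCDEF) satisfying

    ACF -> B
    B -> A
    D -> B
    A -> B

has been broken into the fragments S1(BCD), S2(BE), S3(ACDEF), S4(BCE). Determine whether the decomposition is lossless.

Chase test. Columns are ABCDEF; row i has aⱼ where attribute j ∈ Si, else bᵢⱼ.
Initial tableau (one row per fragment):
  row 1: b11 a2 a3 a4 b15 b16
  row 2: b21 a2 b23 b24 a5 b26
  row 3: a1 b32 a3 a4 a5 a6
  row 4: b41 a2 a3 b44 a5 b46
Rows 1 and 2 agree on B; apply B→A and equate their A entries.
Rows 1 and 4 agree on B; apply B→A and equate their A entries.
Rows 1 and 3 agree on D; apply D→B and equate their B entries.
Rows 1 and 3 agree on B; apply B→A and equate their A entries.
Row 3 is now all distinguished symbols — the join is lossless.

Yes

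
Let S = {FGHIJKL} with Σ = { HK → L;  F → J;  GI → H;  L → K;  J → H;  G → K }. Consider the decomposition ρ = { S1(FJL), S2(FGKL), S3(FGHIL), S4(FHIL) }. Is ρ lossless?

Chase test. Columns are FGHIJKL; row i has aⱼ where attribute j ∈ Si, else bᵢⱼ.
Initial tableau (one row per fragment):
  row 1: a1 b12 b13 b14 a5 b16 a7
  row 2: a1 a2 b23 b24 b25 a6 a7
  row 3: a1 a2 a3 a4 b35 b36 a7
  row 4: a1 b42 a3 a4 b45 b46 a7
Rows 1 and 2 agree on F; apply F→J and equate their J entries.
Rows 1 and 3 agree on F; apply F→J and equate their J entries.
Rows 1 and 4 agree on F; apply F→J and equate their J entries.
Rows 1 and 2 agree on L; apply L→K and equate their K entries.
Rows 1 and 3 agree on L; apply L→K and equate their K entries.
Rows 1 and 4 agree on L; apply L→K and equate their K entries.
Rows 1 and 2 agree on J; apply J→H and equate their H entries.
Rows 1 and 3 agree on J; apply J→H and equate their H entries.
Row 3 is now all distinguished symbols — the join is lossless.

Yes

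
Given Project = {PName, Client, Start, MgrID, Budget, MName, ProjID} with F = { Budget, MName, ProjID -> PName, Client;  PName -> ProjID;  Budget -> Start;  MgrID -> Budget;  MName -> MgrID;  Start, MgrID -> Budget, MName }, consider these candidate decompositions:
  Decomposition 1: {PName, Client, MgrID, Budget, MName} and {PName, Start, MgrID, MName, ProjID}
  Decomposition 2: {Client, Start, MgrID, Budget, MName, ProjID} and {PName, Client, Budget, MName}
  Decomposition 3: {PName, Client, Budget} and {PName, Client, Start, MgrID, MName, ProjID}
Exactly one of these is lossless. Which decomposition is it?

Decomposition 1: common = {PName, MgrID, MName}, closure = {PName, Client, Start, MgrID, Budget, MName, ProjID} → lossless.
Decomposition 2: common = {Client, Budget, MName}, closure = {Client, Start, MgrID, Budget, MName} → lossy.
Decomposition 3: common = {PName, Client}, closure = {PName, Client, ProjID} → lossy.

Decomposition 1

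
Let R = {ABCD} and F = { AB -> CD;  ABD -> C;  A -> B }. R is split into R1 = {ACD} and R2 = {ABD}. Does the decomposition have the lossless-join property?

Yes

Common attributes: R1 ∩ R2 = {AD}.
Closure of {AD}: A → B applies, adding B; AB → CD applies, adding C. So (AD)⁺ = {ABCD}.
This closure contains every attribute of R1, so R1 ∩ R2 → R1. The join is lossless.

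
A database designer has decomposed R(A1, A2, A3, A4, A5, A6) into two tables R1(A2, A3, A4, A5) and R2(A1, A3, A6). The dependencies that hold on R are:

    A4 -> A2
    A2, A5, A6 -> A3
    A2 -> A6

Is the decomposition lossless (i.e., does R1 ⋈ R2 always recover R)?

Common attributes: R1 ∩ R2 = {A3}.
No dependency enlarges {A3}, so (A3)⁺ = {A3}.
The closure contains neither all of R1 = {A2, A3, A4, A5} nor all of R2 = {A1, A3, A6}, so the common attributes are not a superkey of either fragment. The join is lossy.

No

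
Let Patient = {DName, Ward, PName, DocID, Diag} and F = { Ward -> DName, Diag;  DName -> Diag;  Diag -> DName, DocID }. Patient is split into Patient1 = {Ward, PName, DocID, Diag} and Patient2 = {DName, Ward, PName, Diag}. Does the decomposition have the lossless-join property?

Common attributes: Patient1 ∩ Patient2 = {Ward, PName, Diag}.
Closure of {Ward, PName, Diag}: Ward → DName, Diag applies, adding DName; Diag → DName, DocID applies, adding DocID. So (Ward, PName, Diag)⁺ = {DName, Ward, PName, DocID, Diag}.
This closure contains every attribute of Patient1, so Patient1 ∩ Patient2 → Patient1. The join is lossless.

Yes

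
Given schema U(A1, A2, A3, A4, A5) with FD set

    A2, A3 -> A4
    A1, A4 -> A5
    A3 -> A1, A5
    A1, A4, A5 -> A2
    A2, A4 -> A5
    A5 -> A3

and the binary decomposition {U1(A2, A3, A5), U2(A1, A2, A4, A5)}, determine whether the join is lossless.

Common attributes: U1 ∩ U2 = {A2, A5}.
Closure of {A2, A5}: A5 → A3 applies, adding A3; A2, A3 → A4 applies, adding A4; A3 → A1, A5 applies, adding A1. So (A2, A5)⁺ = {A1, A2, A3, A4, A5}.
This closure contains every attribute of U1, so U1 ∩ U2 → U1. The join is lossless.

Yes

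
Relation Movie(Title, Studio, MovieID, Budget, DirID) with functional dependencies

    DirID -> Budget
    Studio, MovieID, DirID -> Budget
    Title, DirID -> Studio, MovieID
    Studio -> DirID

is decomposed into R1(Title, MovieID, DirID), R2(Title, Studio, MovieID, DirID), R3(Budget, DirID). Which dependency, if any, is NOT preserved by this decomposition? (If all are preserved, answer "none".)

none

DirID → Budget lies within R3.
Studio, MovieID, DirID → Budget: restricted closure across fragments reaches Budget.
Title, DirID → Studio, MovieID lies within R2.
Studio → DirID lies within R2.
Every dependency is enforceable on the fragments, so the decomposition is dependency-preserving.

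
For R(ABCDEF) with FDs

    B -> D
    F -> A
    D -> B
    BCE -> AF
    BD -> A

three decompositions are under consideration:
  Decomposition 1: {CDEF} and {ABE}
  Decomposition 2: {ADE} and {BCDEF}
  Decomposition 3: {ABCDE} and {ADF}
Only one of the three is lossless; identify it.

Decomposition 1: common = {E}, closure = {E} → lossy.
Decomposition 2: common = {DE}, closure = {ABDE} → lossless.
Decomposition 3: common = {AD}, closure = {ABD} → lossy.

Decomposition 2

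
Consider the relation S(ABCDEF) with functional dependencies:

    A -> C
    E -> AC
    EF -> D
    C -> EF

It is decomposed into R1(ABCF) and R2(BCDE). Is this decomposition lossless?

Yes

Common attributes: R1 ∩ R2 = {BC}.
Closure of {BC}: C → EF applies, adding EF; E → AC applies, adding A; EF → D applies, adding D. So (BC)⁺ = {ABCDEF}.
This closure contains every attribute of R1, so R1 ∩ R2 → R1. The join is lossless.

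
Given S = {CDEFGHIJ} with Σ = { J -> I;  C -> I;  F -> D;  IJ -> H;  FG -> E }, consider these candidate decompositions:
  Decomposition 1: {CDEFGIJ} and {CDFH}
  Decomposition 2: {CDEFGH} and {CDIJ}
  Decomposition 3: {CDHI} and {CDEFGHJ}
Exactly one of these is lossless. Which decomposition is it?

Decomposition 3

Decomposition 1: common = {CDF}, closure = {CDFI} → lossy.
Decomposition 2: common = {CD}, closure = {CDI} → lossy.
Decomposition 3: common = {CDH}, closure = {CDHI} → lossless.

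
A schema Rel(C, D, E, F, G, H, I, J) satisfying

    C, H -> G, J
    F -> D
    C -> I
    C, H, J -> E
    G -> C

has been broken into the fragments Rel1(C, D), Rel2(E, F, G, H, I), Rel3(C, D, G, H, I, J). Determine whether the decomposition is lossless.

No

Chase test. Columns are C, D, E, F, G, H, I, J; row i has aⱼ where attribute j ∈ Reli, else bᵢⱼ.
Initial tableau (one row per fragment):
  row 1: a1 a2 b13 b14 b15 b16 b17 b18
  row 2: b21 b22 a3 a4 a5 a6 a7 b28
  row 3: a1 a2 b33 b34 a5 a6 a7 a8
Rows 1 and 3 agree on C; apply C→I and equate their I entries.
Rows 2 and 3 agree on G; apply G→C and equate their C entries.
Rows 2 and 3 agree on C, H; apply C, H→G, J and equate their G, J entries.
Rows 2 and 3 agree on C, H, J; apply C, H, J→E and equate their E entries.
No row becomes fully distinguished — the join is lossy.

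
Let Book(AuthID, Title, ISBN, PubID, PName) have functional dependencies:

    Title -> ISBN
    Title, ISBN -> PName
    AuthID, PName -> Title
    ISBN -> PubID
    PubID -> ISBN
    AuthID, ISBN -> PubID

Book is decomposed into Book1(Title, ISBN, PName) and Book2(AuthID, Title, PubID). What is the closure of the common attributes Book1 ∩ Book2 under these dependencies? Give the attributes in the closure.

Title, ISBN, PubID, PName

Book1 ∩ Book2 = {Title}.
Title → ISBN applies, adding ISBN
Title, ISBN → PName applies, adding PName
ISBN → PubID applies, adding PubID
Closure: {Title, ISBN, PubID, PName}.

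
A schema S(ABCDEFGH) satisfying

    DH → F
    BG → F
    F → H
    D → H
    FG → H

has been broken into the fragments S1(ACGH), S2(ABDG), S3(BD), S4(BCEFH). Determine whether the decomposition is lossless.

No

Chase test. Columns are ABCDEFGH; row i has aⱼ where attribute j ∈ Si, else bᵢⱼ.
Initial tableau (one row per fragment):
  row 1: a1 b12 a3 b14 b15 b16 a7 a8
  row 2: a1 a2 b23 a4 b25 b26 a7 b28
  row 3: b31 a2 b33 a4 b35 b36 b37 b38
  row 4: b41 a2 a3 b44 a5 a6 b47 a8
Rows 2 and 3 agree on D; apply D→H and equate their H entries.
Rows 2 and 3 agree on DH; apply DH→F and equate their F entries.
No row becomes fully distinguished — the join is lossy.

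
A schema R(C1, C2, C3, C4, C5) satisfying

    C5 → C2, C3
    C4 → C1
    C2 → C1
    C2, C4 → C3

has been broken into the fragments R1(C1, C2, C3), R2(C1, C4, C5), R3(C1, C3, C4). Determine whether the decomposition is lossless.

No

Chase test. Columns are C1, C2, C3, C4, C5; row i has aⱼ where attribute j ∈ Ri, else bᵢⱼ.
Initial tableau (one row per fragment):
  row 1: a1 a2 a3 b14 b15
  row 2: a1 b22 b23 a4 a5
  row 3: a1 b32 a3 a4 b35
No row becomes fully distinguished — the join is lossy.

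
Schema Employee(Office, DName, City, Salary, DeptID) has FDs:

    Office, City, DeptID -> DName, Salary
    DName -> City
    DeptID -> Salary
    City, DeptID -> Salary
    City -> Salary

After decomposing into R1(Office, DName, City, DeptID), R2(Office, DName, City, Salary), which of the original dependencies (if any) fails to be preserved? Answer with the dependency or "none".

DeptID -> Salary

Check DeptID → Salary: no single fragment contains all of {Salary, DeptID}, and the restricted closure of {DeptID} across the fragments never reaches {Salary}.
Office, City, DeptID → DName, Salary is preserved.
DName → City is preserved.
City, DeptID → Salary is preserved.
City → Salary is preserved.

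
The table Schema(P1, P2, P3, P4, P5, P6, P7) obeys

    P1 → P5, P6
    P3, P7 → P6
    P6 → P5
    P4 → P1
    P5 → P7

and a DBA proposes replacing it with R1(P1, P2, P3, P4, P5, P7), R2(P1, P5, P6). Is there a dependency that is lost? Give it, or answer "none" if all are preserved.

P3, P7 → P6

Check P3, P7 → P6: no single fragment contains all of {P3, P6, P7}, and the restricted closure of {P3, P7} across the fragments never reaches {P6}.
P1 → P5, P6 is preserved.
P6 → P5 is preserved.
P4 → P1 is preserved.
P5 → P7 is preserved.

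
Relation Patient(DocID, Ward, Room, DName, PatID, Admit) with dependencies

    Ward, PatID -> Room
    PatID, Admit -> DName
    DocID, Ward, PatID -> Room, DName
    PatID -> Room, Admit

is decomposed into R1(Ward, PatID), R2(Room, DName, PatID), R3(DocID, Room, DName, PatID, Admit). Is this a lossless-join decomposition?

Chase test. Columns are DocID, Ward, Room, DName, PatID, Admit; row i has aⱼ where attribute j ∈ Ri, else bᵢⱼ.
Initial tableau (one row per fragment):
  row 1: b11 a2 b13 b14 a5 b16
  row 2: b21 b22 a3 a4 a5 b26
  row 3: a1 b32 a3 a4 a5 a6
Rows 1 and 2 agree on PatID; apply PatID→Room, Admit and equate their Room, Admit entries.
Rows 1 and 3 agree on PatID; apply PatID→Room, Admit and equate their Room, Admit entries.
Rows 1 and 2 agree on PatID, Admit; apply PatID, Admit→DName and equate their DName entries.
No row becomes fully distinguished — the join is lossy.

No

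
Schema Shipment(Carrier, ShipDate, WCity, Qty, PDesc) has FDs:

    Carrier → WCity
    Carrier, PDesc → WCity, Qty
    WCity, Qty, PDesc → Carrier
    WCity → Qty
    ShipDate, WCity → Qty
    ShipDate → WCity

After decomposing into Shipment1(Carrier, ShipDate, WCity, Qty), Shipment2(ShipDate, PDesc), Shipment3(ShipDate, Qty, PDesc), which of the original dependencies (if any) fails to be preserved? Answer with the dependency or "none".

WCity, Qty, PDesc → Carrier

Check WCity, Qty, PDesc → Carrier: no single fragment contains all of {Carrier, WCity, Qty, PDesc}, and the restricted closure of {WCity, Qty, PDesc} across the fragments never reaches {Carrier}.
Carrier → WCity is preserved.
Carrier, PDesc → WCity, Qty is preserved.
WCity → Qty is preserved.
ShipDate, WCity → Qty is preserved.
ShipDate → WCity is preserved.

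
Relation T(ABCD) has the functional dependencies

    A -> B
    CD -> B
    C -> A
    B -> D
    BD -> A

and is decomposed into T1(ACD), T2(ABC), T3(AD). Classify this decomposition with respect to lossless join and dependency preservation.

lossless and dependency-preserving

Lossless test (chase): Rows 1 and 2 agree on A; apply A→B and equate their B entries. Rows 1 and 3 agree on A; apply A→B and equate their B entries. Rows 1 and 2 agree on B; apply B→D and equate their D entries. Row 1 is now all distinguished symbols — the join is lossless.
Dependency preservation: CD → B; B → D; BD → A are not contained in any single fragment, but the restricted closure of each left-hand side across the fragments still reaches the right-hand side; the remaining FDs each lie inside some fragment. All dependencies are preserved.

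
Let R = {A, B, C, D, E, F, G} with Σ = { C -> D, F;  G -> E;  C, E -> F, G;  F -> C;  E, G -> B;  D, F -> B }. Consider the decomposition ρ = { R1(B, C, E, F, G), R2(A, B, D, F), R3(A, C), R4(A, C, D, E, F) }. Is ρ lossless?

Yes

Chase test. Columns are A, B, C, D, E, F, G; row i has aⱼ where attribute j ∈ Ri, else bᵢⱼ.
Initial tableau (one row per fragment):
  row 1: b11 a2 a3 b14 a5 a6 a7
  row 2: a1 a2 b23 a4 b25 a6 b27
  row 3: a1 b32 a3 b34 b35 b36 b37
  row 4: a1 b42 a3 a4 a5 a6 b47
Rows 1 and 3 agree on C; apply C→D, F and equate their D, F entries.
Rows 1 and 4 agree on C; apply C→D, F and equate their D, F entries.
Rows 1 and 4 agree on C, E; apply C, E→F, G and equate their F, G entries.
Rows 1 and 2 agree on F; apply F→C and equate their C entries.
Rows 1 and 4 agree on E, G; apply E, G→B and equate their B entries.
Rows 1 and 3 agree on D, F; apply D, F→B and equate their B entries.
Row 4 is now all distinguished symbols — the join is lossless.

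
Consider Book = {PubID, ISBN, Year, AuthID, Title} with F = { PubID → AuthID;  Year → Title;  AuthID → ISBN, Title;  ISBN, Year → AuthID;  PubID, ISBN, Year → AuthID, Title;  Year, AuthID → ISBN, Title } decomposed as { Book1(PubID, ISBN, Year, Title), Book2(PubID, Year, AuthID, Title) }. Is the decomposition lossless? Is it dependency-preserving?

Lossless test: (PubID, Year, Title)⁺ = {PubID, ISBN, Year, AuthID, Title}, which contains all of one fragment — lossless.
Dependency preservation: the restricted closure of {AuthID} across the fragments never reaches {ISBN, Title}, so AuthID → ISBN, Title cannot be enforced without a join — not preserved.

lossless but not dependency-preserving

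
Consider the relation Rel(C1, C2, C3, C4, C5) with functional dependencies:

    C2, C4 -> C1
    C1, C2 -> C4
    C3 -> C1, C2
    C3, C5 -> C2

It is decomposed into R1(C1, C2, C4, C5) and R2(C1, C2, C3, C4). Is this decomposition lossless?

Common attributes: R1 ∩ R2 = {C1, C2, C4}.
No dependency enlarges {C1, C2, C4}, so (C1, C2, C4)⁺ = {C1, C2, C4}.
The closure contains neither all of R1 = {C1, C2, C4, C5} nor all of R2 = {C1, C2, C3, C4}, so the common attributes are not a superkey of either fragment. The join is lossy.

No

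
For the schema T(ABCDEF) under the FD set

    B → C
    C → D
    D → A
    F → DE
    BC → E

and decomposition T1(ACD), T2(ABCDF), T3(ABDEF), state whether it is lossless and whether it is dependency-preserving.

lossless and dependency-preserving

Lossless test (chase): Rows 2 and 3 agree on B; apply B→C and equate their C entries. Rows 2 and 3 agree on F; apply F→DE and equate their DE entries. Row 2 is now all distinguished symbols — the join is lossless.
Dependency preservation: BC → E is not contained in any single fragment, but the restricted closure of its left-hand side across the fragments still reaches the right-hand side; the remaining FDs each lie inside some fragment. All dependencies are preserved.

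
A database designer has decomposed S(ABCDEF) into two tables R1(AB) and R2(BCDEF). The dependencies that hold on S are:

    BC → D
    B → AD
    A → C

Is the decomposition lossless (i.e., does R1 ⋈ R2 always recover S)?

Common attributes: R1 ∩ R2 = {B}.
Closure of {B}: B → AD applies, adding AD; A → C applies, adding C. So (B)⁺ = {ABCD}.
This closure contains every attribute of R1, so R1 ∩ R2 → R1. The join is lossless.

Yes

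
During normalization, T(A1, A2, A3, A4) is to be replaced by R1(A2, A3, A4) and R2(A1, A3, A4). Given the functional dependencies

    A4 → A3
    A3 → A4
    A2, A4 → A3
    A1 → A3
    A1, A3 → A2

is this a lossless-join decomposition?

Common attributes: R1 ∩ R2 = {A3, A4}.
No dependency enlarges {A3, A4}, so (A3, A4)⁺ = {A3, A4}.
The closure contains neither all of R1 = {A2, A3, A4} nor all of R2 = {A1, A3, A4}, so the common attributes are not a superkey of either fragment. The join is lossy.

No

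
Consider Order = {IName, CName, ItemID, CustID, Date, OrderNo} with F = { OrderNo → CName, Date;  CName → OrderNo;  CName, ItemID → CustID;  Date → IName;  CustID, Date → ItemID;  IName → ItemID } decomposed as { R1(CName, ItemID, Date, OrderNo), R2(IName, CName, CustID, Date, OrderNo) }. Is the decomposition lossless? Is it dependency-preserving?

lossless but not dependency-preserving

Lossless test: (CName, Date, OrderNo)⁺ = {IName, CName, ItemID, CustID, Date, OrderNo}, which contains all of one fragment — lossless.
Dependency preservation: the restricted closure of {IName} across the fragments never reaches {ItemID}, so IName → ItemID cannot be enforced without a join — not preserved.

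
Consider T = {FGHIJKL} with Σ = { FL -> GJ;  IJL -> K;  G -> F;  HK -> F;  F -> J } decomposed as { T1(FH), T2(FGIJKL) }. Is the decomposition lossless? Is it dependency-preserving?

lossy and not dependency-preserving

Lossless test: (F)⁺ = {FJ}, which is a superkey of neither fragment — lossy.
Dependency preservation: the restricted closure of {HK} across the fragments never reaches {F}, so HK → F cannot be enforced without a join — not preserved.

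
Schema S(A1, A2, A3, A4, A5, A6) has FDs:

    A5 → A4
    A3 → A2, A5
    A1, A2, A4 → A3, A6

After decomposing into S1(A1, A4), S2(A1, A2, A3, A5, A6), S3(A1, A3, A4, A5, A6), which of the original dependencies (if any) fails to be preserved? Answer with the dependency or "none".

A1, A2, A4 → A3, A6

Check A1, A2, A4 → A3, A6: no single fragment contains all of {A1, A2, A3, A4, A6}, and the restricted closure of {A1, A2, A4} across the fragments never reaches {A3, A6}.
A5 → A4 is preserved.
A3 → A2, A5 is preserved.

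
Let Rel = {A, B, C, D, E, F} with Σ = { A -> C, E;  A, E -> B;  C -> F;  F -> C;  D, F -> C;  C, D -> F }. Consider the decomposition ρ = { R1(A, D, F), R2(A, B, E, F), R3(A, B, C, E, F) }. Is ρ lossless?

Yes

Chase test. Columns are A, B, C, D, E, F; row i has aⱼ where attribute j ∈ Ri, else bᵢⱼ.
Initial tableau (one row per fragment):
  row 1: a1 b12 b13 a4 b15 a6
  row 2: a1 a2 b23 b24 a5 a6
  row 3: a1 a2 a3 b34 a5 a6
Rows 1 and 2 agree on A; apply A→C, E and equate their C, E entries.
Rows 1 and 3 agree on A; apply A→C, E and equate their C, E entries.
Rows 1 and 2 agree on A, E; apply A, E→B and equate their B entries.
Row 1 is now all distinguished symbols — the join is lossless.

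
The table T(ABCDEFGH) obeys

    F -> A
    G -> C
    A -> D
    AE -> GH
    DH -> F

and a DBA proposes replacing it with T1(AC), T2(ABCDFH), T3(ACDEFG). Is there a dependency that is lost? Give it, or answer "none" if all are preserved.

AE -> GH

Check AE → GH: no single fragment contains all of {AEGH}, and the restricted closure of {AE} across the fragments never reaches {GH}.
F → A is preserved.
G → C is preserved.
A → D is preserved.
DH → F is preserved.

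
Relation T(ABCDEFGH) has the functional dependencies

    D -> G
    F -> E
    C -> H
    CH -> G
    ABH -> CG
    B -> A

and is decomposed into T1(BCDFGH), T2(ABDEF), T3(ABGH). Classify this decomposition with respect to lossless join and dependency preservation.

lossless and dependency-preserving

Lossless test (chase): Rows 1 and 2 agree on D; apply D→G and equate their G entries. Rows 1 and 2 agree on F; apply F→E and equate their E entries. Rows 1 and 2 agree on B; apply B→A and equate their A entries. Rows 1 and 3 agree on ABH; apply ABH→CG and equate their CG entries. Row 1 is now all distinguished symbols — the join is lossless.
Dependency preservation: ABH → CG is not contained in any single fragment, but the restricted closure of its left-hand side across the fragments still reaches the right-hand side; the remaining FDs each lie inside some fragment. All dependencies are preserved.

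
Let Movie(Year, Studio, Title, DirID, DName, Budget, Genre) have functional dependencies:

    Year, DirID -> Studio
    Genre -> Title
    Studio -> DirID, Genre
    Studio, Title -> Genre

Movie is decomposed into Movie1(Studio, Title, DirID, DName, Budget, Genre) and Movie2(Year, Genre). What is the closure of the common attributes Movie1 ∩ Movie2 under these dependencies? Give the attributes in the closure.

Movie1 ∩ Movie2 = {Genre}.
Genre → Title applies, adding Title
Closure: {Title, Genre}.

Title, Genre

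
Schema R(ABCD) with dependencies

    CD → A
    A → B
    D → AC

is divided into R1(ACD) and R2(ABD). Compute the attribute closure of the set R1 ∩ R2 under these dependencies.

R1 ∩ R2 = {AD}.
A → B applies, adding B
D → AC applies, adding C
Closure: {ABCD}.

ABCD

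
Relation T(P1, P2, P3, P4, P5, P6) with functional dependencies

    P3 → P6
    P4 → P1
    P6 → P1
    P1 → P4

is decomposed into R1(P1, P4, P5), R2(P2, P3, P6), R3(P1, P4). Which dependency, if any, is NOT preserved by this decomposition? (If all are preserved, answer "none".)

Check P6 → P1: no single fragment contains all of {P1, P6}, and the restricted closure of {P6} across the fragments never reaches {P1}.
P3 → P6 is preserved.
P4 → P1 is preserved.
P1 → P4 is preserved.

P6 → P1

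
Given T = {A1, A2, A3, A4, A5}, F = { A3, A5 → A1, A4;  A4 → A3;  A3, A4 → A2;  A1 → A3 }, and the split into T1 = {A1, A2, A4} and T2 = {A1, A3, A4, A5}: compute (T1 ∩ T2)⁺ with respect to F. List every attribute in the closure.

T1 ∩ T2 = {A1, A4}.
A4 → A3 applies, adding A3
A3, A4 → A2 applies, adding A2
Closure: {A1, A2, A3, A4}.

A1, A2, A3, A4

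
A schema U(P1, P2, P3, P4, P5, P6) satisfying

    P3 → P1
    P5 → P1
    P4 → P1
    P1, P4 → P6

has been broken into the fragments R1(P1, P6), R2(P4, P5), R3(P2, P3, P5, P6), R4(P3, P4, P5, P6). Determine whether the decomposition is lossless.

Chase test. Columns are P1, P2, P3, P4, P5, P6; row i has aⱼ where attribute j ∈ Ri, else bᵢⱼ.
Initial tableau (one row per fragment):
  row 1: a1 b12 b13 b14 b15 a6
  row 2: b21 b22 b23 a4 a5 b26
  row 3: b31 a2 a3 b34 a5 a6
  row 4: b41 b42 a3 a4 a5 a6
Rows 3 and 4 agree on P3; apply P3→P1 and equate their P1 entries.
Rows 2 and 3 agree on P5; apply P5→P1 and equate their P1 entries.
Rows 2 and 4 agree on P1, P4; apply P1, P4→P6 and equate their P6 entries.
No row becomes fully distinguished — the join is lossy.

No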